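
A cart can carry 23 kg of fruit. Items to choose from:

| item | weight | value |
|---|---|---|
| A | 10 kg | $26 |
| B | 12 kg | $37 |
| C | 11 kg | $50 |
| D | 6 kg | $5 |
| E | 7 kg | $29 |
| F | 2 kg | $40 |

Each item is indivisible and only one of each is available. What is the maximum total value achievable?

This is a 0/1 knapsack; check combinations near the capacity.
- C+E+F: weight 11+7+2=20, value 50+29+40=119
- A+C+F: weight 10+11+2=23, value 26+50+40=116
- B+E+F: weight 12+7+2=21, value 37+29+40=106
Best: $119.

$119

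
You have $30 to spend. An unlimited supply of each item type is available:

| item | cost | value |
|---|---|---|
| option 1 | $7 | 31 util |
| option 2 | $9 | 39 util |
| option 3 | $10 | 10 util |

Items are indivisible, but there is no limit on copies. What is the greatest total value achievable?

132 util

Best value-per-unit is option 1 at 31/7; filling with it alone gives 4×31 = 124.
Optimal mix: 3×option 1 + 1×option 2 → cost 30, value 132.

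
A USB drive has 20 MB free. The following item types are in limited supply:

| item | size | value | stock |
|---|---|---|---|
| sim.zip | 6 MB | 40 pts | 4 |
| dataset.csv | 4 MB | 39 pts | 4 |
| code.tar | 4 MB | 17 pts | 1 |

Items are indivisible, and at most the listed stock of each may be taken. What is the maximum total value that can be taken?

173 pts

Best selections within size 20 and stock limits:
- 4×dataset.csv + 1×code.tar: size 20, value 173
- 2×sim.zip + 2×dataset.csv: size 20, value 158
Best: 173 pts.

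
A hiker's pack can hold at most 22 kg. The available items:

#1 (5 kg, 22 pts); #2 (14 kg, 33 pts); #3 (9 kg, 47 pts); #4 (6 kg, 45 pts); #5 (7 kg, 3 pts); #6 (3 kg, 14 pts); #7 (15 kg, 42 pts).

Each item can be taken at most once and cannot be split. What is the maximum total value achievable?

Check high-value combinations within 22 kg:
- #1+#3+#4: weight 5+9+6=20, value 22+47+45=114
- #3+#4+#6: weight 9+6+3=18, value 47+45+14=106
- #3+#4+#5: weight 9+6+7=22, value 47+45+3=95
- #3+#4: weight 9+6=15, value 47+45=92
- #4+#7: weight 6+15=21, value 45+42=87
Best: 114 pts.

114 pts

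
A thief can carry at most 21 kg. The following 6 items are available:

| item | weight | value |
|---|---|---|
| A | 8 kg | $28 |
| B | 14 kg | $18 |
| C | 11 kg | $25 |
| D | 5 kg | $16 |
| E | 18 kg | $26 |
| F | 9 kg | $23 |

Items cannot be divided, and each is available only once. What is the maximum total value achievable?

$53

Check high-value combinations within 21 kg:
- A+C: weight 8+11=19, value 28+25=53
- A+F: weight 8+9=17, value 28+23=51
- C+F: weight 11+9=20, value 25+23=48
Best: $53.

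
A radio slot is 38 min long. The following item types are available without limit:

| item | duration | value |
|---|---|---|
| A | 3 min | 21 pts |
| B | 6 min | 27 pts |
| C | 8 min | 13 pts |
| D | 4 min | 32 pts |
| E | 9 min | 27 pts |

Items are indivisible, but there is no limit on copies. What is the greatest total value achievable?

Best value-per-unit is D at 32/4; filling with it alone gives 9×32 = 288.
Optimal mix: 2×A + 8×D → duration 38, value 298.

298 pts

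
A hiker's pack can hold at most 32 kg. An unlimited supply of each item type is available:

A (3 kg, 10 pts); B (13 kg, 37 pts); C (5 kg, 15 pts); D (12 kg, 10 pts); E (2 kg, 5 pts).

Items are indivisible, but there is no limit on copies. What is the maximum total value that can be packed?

Best value-per-unit is A at 10/3; filling with it alone gives 10×10 = 100.
Optimal mix: 10×A + 1×E → weight 32, value 105.

105 pts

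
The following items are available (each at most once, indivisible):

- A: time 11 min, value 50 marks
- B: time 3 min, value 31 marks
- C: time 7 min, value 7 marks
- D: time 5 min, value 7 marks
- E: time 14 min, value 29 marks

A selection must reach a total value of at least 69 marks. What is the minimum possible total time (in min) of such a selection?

Subsets with value ≥ 69, sorted by total time:
- A+B: time 14, value 81
- A+B+D: time 19, value 88
- A+B+C: time 21, value 88
- A+E: time 25, value 79
Minimum time: 14 min.

14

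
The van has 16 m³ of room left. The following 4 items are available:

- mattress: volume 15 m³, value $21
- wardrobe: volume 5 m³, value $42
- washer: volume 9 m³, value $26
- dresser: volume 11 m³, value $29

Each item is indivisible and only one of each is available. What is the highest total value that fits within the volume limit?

$71

Check high-value combinations within 16 m³:
- wardrobe+dresser: volume 5+11=16, value 42+29=71
- wardrobe+washer: volume 5+9=14, value 42+26=68
- wardrobe: volume 5, value 42
Best: $71.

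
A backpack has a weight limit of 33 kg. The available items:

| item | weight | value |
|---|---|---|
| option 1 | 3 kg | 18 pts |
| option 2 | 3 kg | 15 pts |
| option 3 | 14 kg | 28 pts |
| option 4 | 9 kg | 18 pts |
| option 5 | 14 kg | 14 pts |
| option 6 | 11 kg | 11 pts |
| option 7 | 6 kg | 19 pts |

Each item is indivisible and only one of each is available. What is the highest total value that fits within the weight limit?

This is a 0/1 knapsack; check combinations near the capacity.
- option 1+option 3+option 4+option 7: weight 3+14+9+6=32, value 18+28+18+19=83
- option 1+option 2+option 4+option 6+option 7: weight 3+3+9+11+6=32, value 18+15+18+11+19=81
- option 1+option 2+option 3+option 7: weight 3+3+14+6=26, value 18+15+28+19=80
Best: 83 pts.

83 pts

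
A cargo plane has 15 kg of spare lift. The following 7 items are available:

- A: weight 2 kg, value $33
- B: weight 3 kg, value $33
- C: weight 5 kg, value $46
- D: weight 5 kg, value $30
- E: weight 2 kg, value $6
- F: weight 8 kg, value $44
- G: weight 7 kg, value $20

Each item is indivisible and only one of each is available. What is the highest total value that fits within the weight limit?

Check high-value combinations within 15 kg:
- A+B+C+D: weight 2+3+5+5=15, value 33+33+46+30=142
- A+C+F: weight 2+5+8=15, value 33+46+44=123
- A+B+C+E: weight 2+3+5+2=12, value 33+33+46+6=118
- A+B+E+F: weight 2+3+2+8=15, value 33+33+6+44=116
Best: $142.

$142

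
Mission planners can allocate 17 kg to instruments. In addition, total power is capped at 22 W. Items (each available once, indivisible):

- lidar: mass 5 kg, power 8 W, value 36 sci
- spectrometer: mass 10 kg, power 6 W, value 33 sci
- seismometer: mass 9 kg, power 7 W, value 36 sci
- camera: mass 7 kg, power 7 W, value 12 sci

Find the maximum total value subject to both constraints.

72 sci

Feasible sets respecting both limits:
- lidar+seismometer: mass 14, power 15, value 72
- lidar+spectrometer: mass 15, power 14, value 69
- lidar+camera: mass 12, power 15, value 48
- seismometer+camera: mass 16, power 14, value 48
Best: 72 sci.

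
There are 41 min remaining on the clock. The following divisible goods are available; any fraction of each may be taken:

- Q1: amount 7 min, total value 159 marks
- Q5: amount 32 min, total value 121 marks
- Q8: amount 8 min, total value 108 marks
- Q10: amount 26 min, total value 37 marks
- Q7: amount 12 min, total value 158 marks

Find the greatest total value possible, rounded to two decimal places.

Take in order of value per unit:
- Q1 (159/7 per unit): all 7 → value 159, running total 159.00
- Q8 (108/8 per unit): all 8 → value 108, running total 267.00
- Q7 (158/12 per unit): all 12 → value 158, running total 425.00
- Q5 (121/32 per unit): 14 of 32 → value 14×121/32 = 52.9375, running total 477.94
Total 477.94.

477.94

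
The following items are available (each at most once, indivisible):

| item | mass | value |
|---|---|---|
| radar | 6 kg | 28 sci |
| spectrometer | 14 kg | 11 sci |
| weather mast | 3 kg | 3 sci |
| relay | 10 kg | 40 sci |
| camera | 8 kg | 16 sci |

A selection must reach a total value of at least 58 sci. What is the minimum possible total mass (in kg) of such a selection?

16

Subsets with value ≥ 58, sorted by total mass:
- radar+relay: mass 16, value 68
- radar+weather mast+relay: mass 19, value 71
- weather mast+relay+camera: mass 21, value 59
Minimum mass: 16 kg.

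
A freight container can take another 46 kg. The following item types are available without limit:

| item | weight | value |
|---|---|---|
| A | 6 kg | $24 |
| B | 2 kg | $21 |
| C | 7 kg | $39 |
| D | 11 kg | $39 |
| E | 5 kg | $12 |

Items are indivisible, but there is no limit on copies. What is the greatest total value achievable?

$483

Best value-per-unit is B at 21/2, and filling with it alone uses weight 23×2=46. No mix of the others beats 23×21 = 483.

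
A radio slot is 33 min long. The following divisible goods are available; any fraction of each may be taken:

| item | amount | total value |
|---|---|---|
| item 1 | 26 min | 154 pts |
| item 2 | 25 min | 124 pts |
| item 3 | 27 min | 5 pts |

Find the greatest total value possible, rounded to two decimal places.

188.72

Take in order of value per unit:
- item 1 (154/26 per unit): all 26 → value 154, running total 154.00
- item 2 (124/25 per unit): 7 of 25 → value 7×124/25 = 34.7200, running total 188.72
Total 188.72.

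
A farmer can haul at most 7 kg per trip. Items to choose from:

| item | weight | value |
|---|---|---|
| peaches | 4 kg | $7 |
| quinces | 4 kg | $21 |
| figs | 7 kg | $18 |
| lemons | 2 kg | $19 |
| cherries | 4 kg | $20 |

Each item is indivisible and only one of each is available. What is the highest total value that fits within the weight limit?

$40

This is a 0/1 knapsack; check combinations near the capacity.
- quinces+lemons: weight 4+2=6, value 21+19=40
- lemons+cherries: weight 2+4=6, value 19+20=39
- peaches+lemons: weight 4+2=6, value 7+19=26
- quinces: weight 4, value 21
Best: $40.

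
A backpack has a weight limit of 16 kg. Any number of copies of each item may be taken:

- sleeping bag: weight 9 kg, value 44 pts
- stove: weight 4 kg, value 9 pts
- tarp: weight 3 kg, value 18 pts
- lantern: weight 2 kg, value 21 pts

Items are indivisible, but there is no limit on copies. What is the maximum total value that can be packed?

Best value-per-unit is lantern at 21/2, and filling with it alone uses weight 8×2=16. No mix of the others beats 8×21 = 168.

168 pts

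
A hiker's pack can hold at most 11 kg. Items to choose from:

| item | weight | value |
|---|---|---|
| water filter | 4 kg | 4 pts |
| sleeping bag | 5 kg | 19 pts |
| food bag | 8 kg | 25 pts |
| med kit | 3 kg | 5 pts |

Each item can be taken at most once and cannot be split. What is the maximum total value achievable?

30 pts

This is a 0/1 knapsack; check combinations near the capacity.
- food bag+med kit: weight 8+3=11, value 25+5=30
- food bag: weight 8, value 25
- sleeping bag+med kit: weight 5+3=8, value 19+5=24
Best: 30 pts.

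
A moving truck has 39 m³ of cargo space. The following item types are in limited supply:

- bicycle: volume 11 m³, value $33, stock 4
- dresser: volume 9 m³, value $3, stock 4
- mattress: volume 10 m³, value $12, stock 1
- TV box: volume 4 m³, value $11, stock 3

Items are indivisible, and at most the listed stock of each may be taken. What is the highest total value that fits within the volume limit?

Top feasible selections:
- 3×bicycle + 1×TV box: volume 37, value 110
- 3×bicycle: volume 33, value 99
Best: $110.

$110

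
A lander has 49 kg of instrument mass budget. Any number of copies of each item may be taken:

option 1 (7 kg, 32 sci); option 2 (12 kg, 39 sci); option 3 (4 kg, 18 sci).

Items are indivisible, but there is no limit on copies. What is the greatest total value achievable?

224 sci

Best value-per-unit is option 1 at 32/7, and filling with it alone uses mass 7×7=49. No mix of the others beats 7×32 = 224.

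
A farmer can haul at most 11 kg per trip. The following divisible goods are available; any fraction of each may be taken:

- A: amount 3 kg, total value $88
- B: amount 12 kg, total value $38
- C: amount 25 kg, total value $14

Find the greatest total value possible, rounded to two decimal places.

Take in order of value per unit:
- A (88/3 per unit): all 3 → value 88, running total 88.00
- B (38/12 per unit): 8 of 12 → value 8×38/12 = 25.3333, running total 113.33
Total 113.33.

113.33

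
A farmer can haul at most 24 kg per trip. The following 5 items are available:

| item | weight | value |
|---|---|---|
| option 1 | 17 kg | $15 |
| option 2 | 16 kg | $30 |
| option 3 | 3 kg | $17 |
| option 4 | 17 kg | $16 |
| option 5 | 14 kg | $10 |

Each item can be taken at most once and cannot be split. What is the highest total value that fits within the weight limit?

Check high-value combinations within 24 kg:
- option 2+option 3: weight 16+3=19, value 30+17=47
- option 3+option 4: weight 3+17=20, value 17+16=33
- option 1+option 3: weight 17+3=20, value 15+17=32
- option 2: weight 16, value 30
- option 3+option 5: weight 3+14=17, value 17+10=27
Best: $47.

$47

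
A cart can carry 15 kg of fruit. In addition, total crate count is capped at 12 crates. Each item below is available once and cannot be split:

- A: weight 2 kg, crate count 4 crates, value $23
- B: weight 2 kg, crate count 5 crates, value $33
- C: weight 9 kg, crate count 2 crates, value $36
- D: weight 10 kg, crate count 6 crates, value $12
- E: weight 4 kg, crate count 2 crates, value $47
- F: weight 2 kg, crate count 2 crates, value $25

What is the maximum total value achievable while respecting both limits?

$116

Feasible sets respecting both limits:
- B+C+E: weight 15, crate count 9, value 116
- C+E+F: weight 15, crate count 6, value 108
- A+C+E: weight 15, crate count 8, value 106
Best: $116.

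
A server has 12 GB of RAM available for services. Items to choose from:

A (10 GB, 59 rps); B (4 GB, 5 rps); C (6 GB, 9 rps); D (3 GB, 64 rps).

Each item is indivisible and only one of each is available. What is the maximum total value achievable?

This is a 0/1 knapsack; check combinations near the capacity.
- C+D: memory 6+3=9, value 9+64=73
- B+D: memory 4+3=7, value 5+64=69
- D: memory 3, value 64
- A: memory 10, value 59
Best: 73 rps.

73 rps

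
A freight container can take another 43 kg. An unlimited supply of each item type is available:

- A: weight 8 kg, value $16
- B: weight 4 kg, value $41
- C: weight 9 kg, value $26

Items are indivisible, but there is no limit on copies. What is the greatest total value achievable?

Best value-per-unit is B at 41/4, and filling with it alone uses weight 10×4=40. No mix of the others beats 10×41 = 410.

$410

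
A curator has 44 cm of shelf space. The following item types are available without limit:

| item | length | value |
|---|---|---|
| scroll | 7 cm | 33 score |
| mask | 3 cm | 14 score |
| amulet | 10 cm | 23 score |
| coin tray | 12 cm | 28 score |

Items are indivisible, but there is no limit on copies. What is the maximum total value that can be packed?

Best value-per-unit is scroll at 33/7; filling with it alone gives 6×33 = 198.
Optimal mix: 5×scroll + 3×mask → length 44, value 207.

207 score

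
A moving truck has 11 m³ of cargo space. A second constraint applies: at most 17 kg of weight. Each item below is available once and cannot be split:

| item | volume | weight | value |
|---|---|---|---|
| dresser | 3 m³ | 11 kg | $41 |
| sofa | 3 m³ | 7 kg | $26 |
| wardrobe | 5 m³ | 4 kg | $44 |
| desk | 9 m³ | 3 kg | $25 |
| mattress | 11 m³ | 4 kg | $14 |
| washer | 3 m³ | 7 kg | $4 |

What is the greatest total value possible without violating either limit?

$85

Feasible sets respecting both limits:
- dresser+wardrobe: volume 8, weight 15, value 85
- sofa+wardrobe: volume 8, weight 11, value 70
- wardrobe+washer: volume 8, weight 11, value 48
Best: $85.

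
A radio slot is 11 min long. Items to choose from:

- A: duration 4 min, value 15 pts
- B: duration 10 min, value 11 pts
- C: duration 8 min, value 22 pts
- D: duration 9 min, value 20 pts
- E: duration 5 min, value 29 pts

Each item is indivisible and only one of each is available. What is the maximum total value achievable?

44 pts

Check high-value combinations within 11 min:
- A+E: duration 4+5=9, value 15+29=44
- E: duration 5, value 29
- C: duration 8, value 22
- D: duration 9, value 20
- A: duration 4, value 15
Best: 44 pts.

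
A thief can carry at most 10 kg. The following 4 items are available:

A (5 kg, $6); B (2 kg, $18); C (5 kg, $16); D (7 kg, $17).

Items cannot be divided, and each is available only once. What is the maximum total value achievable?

This is a 0/1 knapsack; check combinations near the capacity.
- B+D: weight 2+7=9, value 18+17=35
- B+C: weight 2+5=7, value 18+16=34
- A+B: weight 5+2=7, value 6+18=24
Best: $35.

$35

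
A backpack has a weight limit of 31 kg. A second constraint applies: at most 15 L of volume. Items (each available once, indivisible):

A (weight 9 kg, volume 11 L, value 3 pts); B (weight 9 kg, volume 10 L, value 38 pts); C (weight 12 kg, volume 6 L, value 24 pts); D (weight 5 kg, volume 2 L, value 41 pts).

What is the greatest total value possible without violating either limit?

79 pts

Feasible sets respecting both limits:
- B+D: weight 14, volume 12, value 79
- C+D: weight 17, volume 8, value 65
- A+D: weight 14, volume 13, value 44
- D: weight 5, volume 2, value 41
Best: 79 pts.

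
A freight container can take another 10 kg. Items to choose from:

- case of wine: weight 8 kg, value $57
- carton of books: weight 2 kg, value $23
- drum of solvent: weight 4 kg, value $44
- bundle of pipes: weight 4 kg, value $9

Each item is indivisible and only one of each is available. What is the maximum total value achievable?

This is a 0/1 knapsack; check combinations near the capacity.
- case of wine+carton of books: weight 8+2=10, value 57+23=80
- carton of books+drum of solvent+bundle of pipes: weight 2+4+4=10, value 23+44+9=76
- carton of books+drum of solvent: weight 2+4=6, value 23+44=67
- case of wine: weight 8, value 57
- drum of solvent+bundle of pipes: weight 4+4=8, value 44+9=53
Best: $80.

$80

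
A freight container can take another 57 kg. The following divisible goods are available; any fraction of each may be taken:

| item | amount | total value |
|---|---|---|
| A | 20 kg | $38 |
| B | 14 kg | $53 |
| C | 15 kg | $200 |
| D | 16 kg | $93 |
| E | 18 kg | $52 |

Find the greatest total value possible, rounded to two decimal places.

Take in order of value per unit:
- C (200/15 per unit): all 15 → value 200, running total 200.00
- D (93/16 per unit): all 16 → value 93, running total 293.00
- B (53/14 per unit): all 14 → value 53, running total 346.00
- E (52/18 per unit): 12 of 18 → value 12×52/18 = 34.6667, running total 380.67
Total 380.67.

380.67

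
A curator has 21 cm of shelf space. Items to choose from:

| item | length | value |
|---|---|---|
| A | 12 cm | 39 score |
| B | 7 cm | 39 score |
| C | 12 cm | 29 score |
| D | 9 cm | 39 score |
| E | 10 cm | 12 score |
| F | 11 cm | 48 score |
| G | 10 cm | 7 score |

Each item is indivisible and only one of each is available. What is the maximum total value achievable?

87 score

This is a 0/1 knapsack; check combinations near the capacity.
- B+F: length 7+11=18, value 39+48=87
- D+F: length 9+11=20, value 39+48=87
- B+D: length 7+9=16, value 39+39=78
Best: 87 score.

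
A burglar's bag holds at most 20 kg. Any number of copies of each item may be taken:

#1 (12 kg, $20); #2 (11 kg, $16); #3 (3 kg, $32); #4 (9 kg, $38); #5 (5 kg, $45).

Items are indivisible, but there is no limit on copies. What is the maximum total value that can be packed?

$205

Best value-per-unit is #3 at 32/3; filling with it alone gives 6×32 = 192.
Optimal mix: 5×#3 + 1×#5 → weight 20, value 205.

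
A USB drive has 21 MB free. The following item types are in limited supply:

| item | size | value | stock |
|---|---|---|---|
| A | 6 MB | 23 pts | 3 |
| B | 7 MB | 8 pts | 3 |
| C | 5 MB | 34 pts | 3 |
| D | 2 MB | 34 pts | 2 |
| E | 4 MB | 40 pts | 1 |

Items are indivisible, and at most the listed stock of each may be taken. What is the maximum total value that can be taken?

Top feasible selections:
- 2×C + 2×D + 1×E: size 18, value 176
- 3×C + 1×D + 1×E: size 21, value 176
- 3×C + 2×D: size 19, value 170
Best: 176 pts.

176 pts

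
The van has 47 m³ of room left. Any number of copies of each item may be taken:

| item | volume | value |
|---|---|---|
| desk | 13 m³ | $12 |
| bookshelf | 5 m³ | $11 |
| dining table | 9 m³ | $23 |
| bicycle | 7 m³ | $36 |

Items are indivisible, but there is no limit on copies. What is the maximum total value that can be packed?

$227

Best value-per-unit is bicycle at 36/7; filling with it alone gives 6×36 = 216.
Optimal mix: 1×bookshelf + 6×bicycle → volume 47, value 227.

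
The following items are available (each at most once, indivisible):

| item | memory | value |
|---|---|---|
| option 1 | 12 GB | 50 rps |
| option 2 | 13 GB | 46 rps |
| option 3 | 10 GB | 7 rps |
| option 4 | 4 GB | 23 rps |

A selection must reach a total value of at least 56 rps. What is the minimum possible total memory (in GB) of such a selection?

16

Subsets with value ≥ 56, sorted by total memory:
- option 1+option 4: memory 16, value 73
- option 2+option 4: memory 17, value 69
- option 1+option 3: memory 22, value 57
Minimum memory: 16 GB.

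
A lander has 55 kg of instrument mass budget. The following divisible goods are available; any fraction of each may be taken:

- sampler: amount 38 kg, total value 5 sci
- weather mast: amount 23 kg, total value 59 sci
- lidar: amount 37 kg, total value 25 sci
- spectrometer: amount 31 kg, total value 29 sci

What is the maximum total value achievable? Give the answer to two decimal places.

88.68

Take in order of value per unit:
- weather mast (59/23 per unit): all 23 → value 59, running total 59.00
- spectrometer (29/31 per unit): all 31 → value 29, running total 88.00
- lidar (25/37 per unit): 1 of 37 → value 1×25/37 = 0.6757, running total 88.68
Total 88.68.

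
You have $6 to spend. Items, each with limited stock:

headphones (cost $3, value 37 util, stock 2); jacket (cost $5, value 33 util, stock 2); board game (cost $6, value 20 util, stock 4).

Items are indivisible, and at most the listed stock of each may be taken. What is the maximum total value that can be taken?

Best selections within cost 6 and stock limits:
- 2×headphones: cost 6, value 74
- 1×headphones: cost 3, value 37
- 1×jacket: cost 5, value 33
Best: 74 util.

74 util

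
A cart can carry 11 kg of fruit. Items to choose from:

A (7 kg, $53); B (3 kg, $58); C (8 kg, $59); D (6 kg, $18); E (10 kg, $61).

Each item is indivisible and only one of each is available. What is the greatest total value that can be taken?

Check high-value combinations within 11 kg:
- B+C: weight 3+8=11, value 58+59=117
- A+B: weight 7+3=10, value 53+58=111
- B+D: weight 3+6=9, value 58+18=76
- E: weight 10, value 61
- C: weight 8, value 59
Best: $117.

$117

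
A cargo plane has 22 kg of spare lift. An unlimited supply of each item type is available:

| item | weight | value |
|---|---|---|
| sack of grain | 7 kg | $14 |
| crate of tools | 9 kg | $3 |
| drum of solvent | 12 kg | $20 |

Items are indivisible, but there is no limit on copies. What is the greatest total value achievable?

$42

Best value-per-unit is sack of grain at 14/7, and filling with it alone uses weight 3×7=21. No mix of the others beats 3×14 = 42.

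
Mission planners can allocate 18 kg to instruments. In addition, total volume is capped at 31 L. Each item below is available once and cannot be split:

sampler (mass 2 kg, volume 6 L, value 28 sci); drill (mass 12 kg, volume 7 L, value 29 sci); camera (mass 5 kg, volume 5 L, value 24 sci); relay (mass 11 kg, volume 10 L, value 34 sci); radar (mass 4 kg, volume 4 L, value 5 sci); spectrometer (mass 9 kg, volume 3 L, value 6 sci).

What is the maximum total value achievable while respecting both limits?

86 sci

Feasible sets respecting both limits:
- sampler+camera+relay: mass 18, volume 21, value 86
- sampler+relay+radar: mass 17, volume 20, value 67
- sampler+relay: mass 13, volume 16, value 62
Best: 86 sci.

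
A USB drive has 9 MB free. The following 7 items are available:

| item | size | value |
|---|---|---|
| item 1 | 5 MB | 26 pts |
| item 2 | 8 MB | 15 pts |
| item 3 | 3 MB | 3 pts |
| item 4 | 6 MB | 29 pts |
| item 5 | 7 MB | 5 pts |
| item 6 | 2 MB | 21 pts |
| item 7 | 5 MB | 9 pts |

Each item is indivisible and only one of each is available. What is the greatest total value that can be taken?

This is a 0/1 knapsack; check combinations near the capacity.
- item 4+item 6: size 6+2=8, value 29+21=50
- item 1+item 6: size 5+2=7, value 26+21=47
- item 3+item 4: size 3+6=9, value 3+29=32
- item 6+item 7: size 2+5=7, value 21+9=30
- item 4: size 6, value 29
Best: 50 pts.

50 pts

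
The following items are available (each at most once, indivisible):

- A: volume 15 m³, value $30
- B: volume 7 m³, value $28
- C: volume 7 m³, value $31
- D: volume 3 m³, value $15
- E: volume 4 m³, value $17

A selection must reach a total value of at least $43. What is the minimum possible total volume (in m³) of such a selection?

Subsets with value ≥ 43, sorted by total volume:
- C+D: volume 10, value 46
- B+D: volume 10, value 43
Minimum volume: 10 m³.

10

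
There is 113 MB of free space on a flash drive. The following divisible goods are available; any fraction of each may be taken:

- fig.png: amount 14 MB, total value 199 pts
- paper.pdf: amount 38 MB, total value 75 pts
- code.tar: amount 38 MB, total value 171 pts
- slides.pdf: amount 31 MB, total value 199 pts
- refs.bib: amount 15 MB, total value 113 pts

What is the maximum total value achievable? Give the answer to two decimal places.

711.61

Take in order of value per unit:
- fig.png (199/14 per unit): all 14 → value 199, running total 199.00
- refs.bib (113/15 per unit): all 15 → value 113, running total 312.00
- slides.pdf (199/31 per unit): all 31 → value 199, running total 511.00
- code.tar (171/38 per unit): all 38 → value 171, running total 682.00
- paper.pdf (75/38 per unit): 15 of 38 → value 15×75/38 = 29.6053, running total 711.61
Total 711.61.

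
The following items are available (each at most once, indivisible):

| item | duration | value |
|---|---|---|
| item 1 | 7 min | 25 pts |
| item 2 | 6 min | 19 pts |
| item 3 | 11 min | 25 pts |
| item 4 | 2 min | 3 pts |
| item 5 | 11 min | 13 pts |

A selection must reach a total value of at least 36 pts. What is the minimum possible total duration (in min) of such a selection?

13

Subsets with value ≥ 36, sorted by total duration:
- item 1+item 2: duration 13, value 44
- item 1+item 2+item 4: duration 15, value 47
- item 2+item 3: duration 17, value 44
- item 1+item 3: duration 18, value 50
Minimum duration: 13 min.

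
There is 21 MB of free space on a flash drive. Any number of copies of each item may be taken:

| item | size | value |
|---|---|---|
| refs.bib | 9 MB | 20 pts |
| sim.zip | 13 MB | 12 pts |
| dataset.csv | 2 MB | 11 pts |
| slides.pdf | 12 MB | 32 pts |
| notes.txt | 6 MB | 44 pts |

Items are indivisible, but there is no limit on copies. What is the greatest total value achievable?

Best value-per-unit is notes.txt at 44/6; filling with it alone gives 3×44 = 132.
Optimal mix: 1×dataset.csv + 3×notes.txt → size 20, value 143.

143 pts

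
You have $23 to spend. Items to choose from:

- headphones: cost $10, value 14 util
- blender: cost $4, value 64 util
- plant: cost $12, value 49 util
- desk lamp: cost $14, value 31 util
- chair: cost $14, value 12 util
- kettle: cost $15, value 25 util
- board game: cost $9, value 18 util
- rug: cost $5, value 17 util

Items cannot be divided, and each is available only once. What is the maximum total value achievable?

Check high-value combinations within $23:
- blender+plant+rug: cost 4+12+5=21, value 64+49+17=130
- blender+plant: cost 4+12=16, value 64+49=113
- blender+desk lamp+rug: cost 4+14+5=23, value 64+31+17=112
- blender+board game+rug: cost 4+9+5=18, value 64+18+17=99
- headphones+blender+board game: cost 10+4+9=23, value 14+64+18=96
Best: 130 util.

130 util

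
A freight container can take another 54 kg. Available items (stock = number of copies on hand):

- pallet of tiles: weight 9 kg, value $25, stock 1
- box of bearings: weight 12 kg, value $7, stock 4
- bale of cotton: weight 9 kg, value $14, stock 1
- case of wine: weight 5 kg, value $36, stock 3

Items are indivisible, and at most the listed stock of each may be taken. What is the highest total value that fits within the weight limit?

Best selections within weight 54 and stock limits:
- 1×pallet of tiles + 1×box of bearings + 1×bale of cotton + 3×case of wine: weight 45, value 154
- 1×pallet of tiles + 1×bale of cotton + 3×case of wine: weight 33, value 147
Best: $154.

$154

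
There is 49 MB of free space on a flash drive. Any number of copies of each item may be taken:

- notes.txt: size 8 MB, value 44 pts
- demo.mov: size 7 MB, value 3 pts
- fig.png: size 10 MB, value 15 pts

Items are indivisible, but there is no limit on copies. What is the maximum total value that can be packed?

Best value-per-unit is notes.txt at 44/8, and filling with it alone uses size 6×8=48. No mix of the others beats 6×44 = 264.

264 pts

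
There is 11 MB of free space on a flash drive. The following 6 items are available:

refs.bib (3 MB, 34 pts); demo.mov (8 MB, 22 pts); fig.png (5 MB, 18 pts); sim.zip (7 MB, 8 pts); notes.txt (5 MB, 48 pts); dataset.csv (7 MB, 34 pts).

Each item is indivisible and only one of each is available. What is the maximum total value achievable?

82 pts

Check high-value combinations within 11 MB:
- refs.bib+notes.txt: size 3+5=8, value 34+48=82
- refs.bib+dataset.csv: size 3+7=10, value 34+34=68
- fig.png+notes.txt: size 5+5=10, value 18+48=66
- refs.bib+demo.mov: size 3+8=11, value 34+22=56
Best: 82 pts.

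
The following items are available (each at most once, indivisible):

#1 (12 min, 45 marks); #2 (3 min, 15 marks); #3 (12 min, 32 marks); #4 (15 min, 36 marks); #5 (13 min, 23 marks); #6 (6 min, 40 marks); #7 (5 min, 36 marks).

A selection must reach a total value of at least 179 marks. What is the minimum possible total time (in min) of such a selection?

50

Subsets with value ≥ 179, sorted by total time:
- #1+#3+#4+#6+#7: time 50, value 189
- #1+#2+#3+#5+#6+#7: time 51, value 191
Minimum time: 50 min.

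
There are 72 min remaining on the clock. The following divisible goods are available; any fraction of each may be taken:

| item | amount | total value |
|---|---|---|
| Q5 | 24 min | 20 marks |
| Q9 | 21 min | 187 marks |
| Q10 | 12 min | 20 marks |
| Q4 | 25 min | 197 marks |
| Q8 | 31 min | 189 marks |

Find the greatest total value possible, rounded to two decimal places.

Take in order of value per unit:
- Q9 (187/21 per unit): all 21 → value 187, running total 187.00
- Q4 (197/25 per unit): all 25 → value 197, running total 384.00
- Q8 (189/31 per unit): 26 of 31 → value 26×189/31 = 158.5161, running total 542.52
Total 542.52.

542.52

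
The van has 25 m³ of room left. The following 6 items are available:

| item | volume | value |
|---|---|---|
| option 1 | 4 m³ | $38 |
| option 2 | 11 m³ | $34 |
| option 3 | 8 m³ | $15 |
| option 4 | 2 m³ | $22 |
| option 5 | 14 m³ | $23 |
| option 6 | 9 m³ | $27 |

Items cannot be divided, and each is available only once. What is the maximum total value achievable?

$109

Check high-value combinations within 25 m³:
- option 1+option 2+option 3+option 4: volume 4+11+8+2=25, value 38+34+15+22=109
- option 1+option 3+option 4+option 6: volume 4+8+2+9=23, value 38+15+22+27=102
- option 1+option 2+option 6: volume 4+11+9=24, value 38+34+27=99
Best: $109.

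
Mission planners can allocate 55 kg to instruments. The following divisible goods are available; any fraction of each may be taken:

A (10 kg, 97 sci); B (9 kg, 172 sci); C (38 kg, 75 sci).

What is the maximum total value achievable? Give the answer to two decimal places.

340.05

Take in order of value per unit:
- B (172/9 per unit): all 9 → value 172, running total 172.00
- A (97/10 per unit): all 10 → value 97, running total 269.00
- C (75/38 per unit): 36 of 38 → value 36×75/38 = 71.0526, running total 340.05
Total 340.05.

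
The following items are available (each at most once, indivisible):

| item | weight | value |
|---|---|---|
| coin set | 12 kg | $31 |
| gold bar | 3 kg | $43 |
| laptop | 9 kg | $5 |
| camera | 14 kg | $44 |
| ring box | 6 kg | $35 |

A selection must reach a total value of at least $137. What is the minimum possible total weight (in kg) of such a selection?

35

Subsets with value ≥ 137, sorted by total weight:
- coin set+gold bar+camera+ring box: weight 35, value 153
- coin set+gold bar+laptop+camera+ring box: weight 44, value 158
Minimum weight: 35 kg.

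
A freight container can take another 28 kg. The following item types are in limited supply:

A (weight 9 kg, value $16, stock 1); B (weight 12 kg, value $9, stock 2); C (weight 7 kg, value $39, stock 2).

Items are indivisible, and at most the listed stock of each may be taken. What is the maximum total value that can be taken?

$94

Best selections within weight 28 and stock limits:
- 1×A + 2×C: weight 23, value 94
- 1×B + 2×C: weight 26, value 87
- 2×C: weight 14, value 78
Best: $94.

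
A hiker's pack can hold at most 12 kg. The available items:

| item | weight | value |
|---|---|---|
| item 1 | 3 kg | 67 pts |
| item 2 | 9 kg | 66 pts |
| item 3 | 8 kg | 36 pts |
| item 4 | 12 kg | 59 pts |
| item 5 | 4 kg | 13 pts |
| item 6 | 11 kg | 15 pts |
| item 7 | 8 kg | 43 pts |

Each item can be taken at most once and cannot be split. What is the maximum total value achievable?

133 pts

Check high-value combinations within 12 kg:
- item 1+item 2: weight 3+9=12, value 67+66=133
- item 1+item 7: weight 3+8=11, value 67+43=110
- item 1+item 3: weight 3+8=11, value 67+36=103
- item 1+item 5: weight 3+4=7, value 67+13=80
- item 1: weight 3, value 67
Best: 133 pts.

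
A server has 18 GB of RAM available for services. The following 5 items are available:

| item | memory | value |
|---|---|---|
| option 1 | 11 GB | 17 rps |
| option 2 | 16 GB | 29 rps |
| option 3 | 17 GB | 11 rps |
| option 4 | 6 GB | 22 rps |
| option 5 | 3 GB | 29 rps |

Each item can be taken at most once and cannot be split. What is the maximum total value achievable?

Check high-value combinations within 18 GB:
- option 4+option 5: memory 6+3=9, value 22+29=51
- option 1+option 5: memory 11+3=14, value 17+29=46
- option 1+option 4: memory 11+6=17, value 17+22=39
- option 5: memory 3, value 29
Best: 51 rps.

51 rps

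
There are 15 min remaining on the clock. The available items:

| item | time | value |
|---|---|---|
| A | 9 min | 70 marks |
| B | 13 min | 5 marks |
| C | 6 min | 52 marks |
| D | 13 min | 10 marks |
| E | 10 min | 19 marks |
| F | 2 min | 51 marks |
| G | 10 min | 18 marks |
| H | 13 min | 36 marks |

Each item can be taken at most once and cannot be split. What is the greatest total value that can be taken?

122 marks

Check high-value combinations within 15 min:
- A+C: time 9+6=15, value 70+52=122
- A+F: time 9+2=11, value 70+51=121
- C+F: time 6+2=8, value 52+51=103
- F+H: time 2+13=15, value 51+36=87
- A: time 9, value 70
Best: 122 marks.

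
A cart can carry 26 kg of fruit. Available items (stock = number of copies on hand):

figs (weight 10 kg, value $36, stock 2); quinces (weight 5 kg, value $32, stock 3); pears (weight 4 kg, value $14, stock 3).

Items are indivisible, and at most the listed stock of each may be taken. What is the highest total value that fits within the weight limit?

$132

Best selections within weight 26 and stock limits:
- 1×figs + 3×quinces: weight 25, value 132
- 3×quinces + 2×pears: weight 23, value 124
- 1×figs + 2×quinces + 1×pears: weight 24, value 114
Best: $132.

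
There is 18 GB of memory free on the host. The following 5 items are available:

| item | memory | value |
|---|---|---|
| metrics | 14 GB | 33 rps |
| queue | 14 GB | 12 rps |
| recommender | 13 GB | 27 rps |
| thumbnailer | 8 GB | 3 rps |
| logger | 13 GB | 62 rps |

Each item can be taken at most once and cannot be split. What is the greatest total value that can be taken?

Check high-value combinations within 18 GB:
- logger: memory 13, value 62
- metrics: memory 14, value 33
- recommender: memory 13, value 27
- queue: memory 14, value 12
Best: 62 rps.

62 rps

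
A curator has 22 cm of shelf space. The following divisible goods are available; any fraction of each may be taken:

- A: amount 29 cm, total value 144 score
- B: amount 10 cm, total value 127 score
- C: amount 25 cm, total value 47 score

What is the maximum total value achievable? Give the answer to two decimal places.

186.59

Take in order of value per unit:
- B (127/10 per unit): all 10 → value 127, running total 127.00
- A (144/29 per unit): 12 of 29 → value 12×144/29 = 59.5862, running total 186.59
Total 186.59.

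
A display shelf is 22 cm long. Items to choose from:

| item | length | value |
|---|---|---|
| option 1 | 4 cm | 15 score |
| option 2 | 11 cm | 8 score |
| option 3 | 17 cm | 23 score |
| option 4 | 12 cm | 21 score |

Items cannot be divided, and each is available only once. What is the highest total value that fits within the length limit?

Check high-value combinations within 22 cm:
- option 1+option 3: length 4+17=21, value 15+23=38
- option 1+option 4: length 4+12=16, value 15+21=36
- option 1+option 2: length 4+11=15, value 15+8=23
- option 3: length 17, value 23
- option 4: length 12, value 21
Best: 38 score.

38 score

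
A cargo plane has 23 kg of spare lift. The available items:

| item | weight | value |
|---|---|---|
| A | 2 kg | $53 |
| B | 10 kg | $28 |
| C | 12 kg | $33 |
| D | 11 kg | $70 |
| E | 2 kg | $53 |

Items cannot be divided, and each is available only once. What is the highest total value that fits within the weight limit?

This is a 0/1 knapsack; check combinations near the capacity.
- A+D+E: weight 2+11+2=15, value 53+70+53=176
- A+B+D: weight 2+10+11=23, value 53+28+70=151
- B+D+E: weight 10+11+2=23, value 28+70+53=151
- A+C+E: weight 2+12+2=16, value 53+33+53=139
Best: $176.

$176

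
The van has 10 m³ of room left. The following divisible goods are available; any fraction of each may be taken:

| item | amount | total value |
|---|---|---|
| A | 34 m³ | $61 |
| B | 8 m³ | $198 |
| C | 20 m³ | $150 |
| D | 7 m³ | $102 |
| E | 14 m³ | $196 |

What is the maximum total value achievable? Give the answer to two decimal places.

227.14

Take in order of value per unit:
- B (198/8 per unit): all 8 → value 198, running total 198.00
- D (102/7 per unit): 2 of 7 → value 2×102/7 = 29.1429, running total 227.14
Total 227.14.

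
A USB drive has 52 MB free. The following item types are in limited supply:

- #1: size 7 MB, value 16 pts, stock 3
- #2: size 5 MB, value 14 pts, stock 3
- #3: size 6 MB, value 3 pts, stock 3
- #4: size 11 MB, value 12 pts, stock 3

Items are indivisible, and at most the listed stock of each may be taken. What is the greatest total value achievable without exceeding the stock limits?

Top feasible selections:
- 3×#1 + 3×#2 + 1×#4: size 47, value 102
- 2×#1 + 3×#2 + 2×#4: size 51, value 98
- 3×#1 + 3×#2 + 2×#3: size 48, value 96
- 3×#1 + 3×#2 + 1×#3: size 42, value 93
Best: 102 pts.

102 pts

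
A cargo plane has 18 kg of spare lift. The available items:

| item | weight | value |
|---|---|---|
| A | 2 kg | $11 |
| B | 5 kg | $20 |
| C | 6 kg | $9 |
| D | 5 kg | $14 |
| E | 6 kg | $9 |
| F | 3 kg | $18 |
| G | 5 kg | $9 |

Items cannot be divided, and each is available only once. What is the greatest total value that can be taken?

$63

Check high-value combinations within 18 kg:
- A+B+D+F: weight 2+5+5+3=15, value 11+20+14+18=63
- B+D+F+G: weight 5+5+3+5=18, value 20+14+18+9=61
- A+B+F+G: weight 2+5+3+5=15, value 11+20+18+9=58
Best: $63.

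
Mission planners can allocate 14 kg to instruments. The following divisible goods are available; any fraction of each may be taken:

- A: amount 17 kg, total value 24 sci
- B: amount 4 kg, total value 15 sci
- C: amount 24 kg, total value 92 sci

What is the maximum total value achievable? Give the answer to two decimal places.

53.67

Take in order of value per unit:
- C (92/24 per unit): 14 of 24 → value 14×92/24 = 53.6667, running total 53.67
Total 53.67.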